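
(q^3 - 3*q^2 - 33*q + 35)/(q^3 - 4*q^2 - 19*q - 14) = (q^2 + 4*q - 5)/(q^2 + 3*q + 2)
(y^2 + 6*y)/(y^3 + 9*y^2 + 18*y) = 1/(y + 3)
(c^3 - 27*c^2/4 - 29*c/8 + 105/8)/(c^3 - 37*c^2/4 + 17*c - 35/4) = (c + 3/2)/(c - 1)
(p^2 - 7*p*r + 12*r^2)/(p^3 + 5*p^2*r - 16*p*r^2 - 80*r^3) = (p - 3*r)/(p^2 + 9*p*r + 20*r^2)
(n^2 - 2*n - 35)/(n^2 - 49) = (n + 5)/(n + 7)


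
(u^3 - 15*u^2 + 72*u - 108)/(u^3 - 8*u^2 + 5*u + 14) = (u^3 - 15*u^2 + 72*u - 108)/(u^3 - 8*u^2 + 5*u + 14)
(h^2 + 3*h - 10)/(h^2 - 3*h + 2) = (h + 5)/(h - 1)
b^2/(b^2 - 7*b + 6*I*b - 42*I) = b^2/(b^2 + b*(-7 + 6*I) - 42*I)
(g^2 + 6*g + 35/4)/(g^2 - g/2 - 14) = (g + 5/2)/(g - 4)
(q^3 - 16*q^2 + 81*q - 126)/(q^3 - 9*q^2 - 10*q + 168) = (q - 3)/(q + 4)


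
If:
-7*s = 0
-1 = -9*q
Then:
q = 1/9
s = 0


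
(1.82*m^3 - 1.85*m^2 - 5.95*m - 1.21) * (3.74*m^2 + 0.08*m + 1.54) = 6.8068*m^5 - 6.7734*m^4 - 19.5982*m^3 - 7.8504*m^2 - 9.2598*m - 1.8634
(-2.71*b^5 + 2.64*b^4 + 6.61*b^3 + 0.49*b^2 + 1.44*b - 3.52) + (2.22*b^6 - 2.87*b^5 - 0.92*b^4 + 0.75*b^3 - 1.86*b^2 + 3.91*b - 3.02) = 2.22*b^6 - 5.58*b^5 + 1.72*b^4 + 7.36*b^3 - 1.37*b^2 + 5.35*b - 6.54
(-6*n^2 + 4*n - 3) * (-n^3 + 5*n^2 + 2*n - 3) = 6*n^5 - 34*n^4 + 11*n^3 + 11*n^2 - 18*n + 9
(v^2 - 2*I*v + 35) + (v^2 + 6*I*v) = 2*v^2 + 4*I*v + 35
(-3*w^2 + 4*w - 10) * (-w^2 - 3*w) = 3*w^4 + 5*w^3 - 2*w^2 + 30*w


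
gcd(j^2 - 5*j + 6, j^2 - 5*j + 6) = j^2 - 5*j + 6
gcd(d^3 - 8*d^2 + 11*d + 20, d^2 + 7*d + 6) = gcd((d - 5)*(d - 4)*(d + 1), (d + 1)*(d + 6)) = d + 1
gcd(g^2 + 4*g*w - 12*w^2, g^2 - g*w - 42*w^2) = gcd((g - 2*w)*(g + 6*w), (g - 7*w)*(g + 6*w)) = g + 6*w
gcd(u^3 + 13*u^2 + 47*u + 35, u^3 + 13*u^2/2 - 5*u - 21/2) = u^2 + 8*u + 7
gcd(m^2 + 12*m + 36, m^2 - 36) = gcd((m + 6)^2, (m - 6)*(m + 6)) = m + 6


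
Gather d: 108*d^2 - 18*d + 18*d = 108*d^2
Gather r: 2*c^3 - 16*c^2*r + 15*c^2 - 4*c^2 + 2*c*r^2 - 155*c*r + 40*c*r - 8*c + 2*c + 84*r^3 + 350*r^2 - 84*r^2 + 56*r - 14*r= 2*c^3 + 11*c^2 - 6*c + 84*r^3 + r^2*(2*c + 266) + r*(-16*c^2 - 115*c + 42)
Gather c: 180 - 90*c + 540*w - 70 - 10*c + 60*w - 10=-100*c + 600*w + 100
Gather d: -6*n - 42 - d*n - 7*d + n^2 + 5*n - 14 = d*(-n - 7) + n^2 - n - 56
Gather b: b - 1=b - 1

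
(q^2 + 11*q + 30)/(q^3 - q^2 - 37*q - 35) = (q + 6)/(q^2 - 6*q - 7)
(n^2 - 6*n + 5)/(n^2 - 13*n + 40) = (n - 1)/(n - 8)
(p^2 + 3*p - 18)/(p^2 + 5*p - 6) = (p - 3)/(p - 1)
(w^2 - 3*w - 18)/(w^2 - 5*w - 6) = (w + 3)/(w + 1)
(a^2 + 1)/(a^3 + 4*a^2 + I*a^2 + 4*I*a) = (a - I)/(a*(a + 4))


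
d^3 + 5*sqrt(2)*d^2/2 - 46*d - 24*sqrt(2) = (d - 4*sqrt(2))*(d + sqrt(2)/2)*(d + 6*sqrt(2))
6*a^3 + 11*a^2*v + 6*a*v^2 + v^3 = (a + v)*(2*a + v)*(3*a + v)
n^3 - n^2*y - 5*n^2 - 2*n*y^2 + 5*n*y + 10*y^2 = (n - 5)*(n - 2*y)*(n + y)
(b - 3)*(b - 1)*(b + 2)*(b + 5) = b^4 + 3*b^3 - 15*b^2 - 19*b + 30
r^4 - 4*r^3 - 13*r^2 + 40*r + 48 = (r - 4)^2*(r + 1)*(r + 3)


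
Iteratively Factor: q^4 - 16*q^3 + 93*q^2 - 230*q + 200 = (q - 5)*(q^3 - 11*q^2 + 38*q - 40) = (q - 5)^2*(q^2 - 6*q + 8) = (q - 5)^2*(q - 4)*(q - 2)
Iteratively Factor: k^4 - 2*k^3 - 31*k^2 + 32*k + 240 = (k + 3)*(k^3 - 5*k^2 - 16*k + 80) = (k + 3)*(k + 4)*(k^2 - 9*k + 20) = (k - 5)*(k + 3)*(k + 4)*(k - 4)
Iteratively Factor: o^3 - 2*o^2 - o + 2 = (o - 2)*(o^2 - 1) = (o - 2)*(o - 1)*(o + 1)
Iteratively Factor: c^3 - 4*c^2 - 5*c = (c - 5)*(c^2 + c) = c*(c - 5)*(c + 1)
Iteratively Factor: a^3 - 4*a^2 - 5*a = (a + 1)*(a^2 - 5*a) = a*(a + 1)*(a - 5)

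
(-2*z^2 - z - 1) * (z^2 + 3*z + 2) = -2*z^4 - 7*z^3 - 8*z^2 - 5*z - 2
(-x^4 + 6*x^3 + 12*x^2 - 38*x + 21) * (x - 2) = -x^5 + 8*x^4 - 62*x^2 + 97*x - 42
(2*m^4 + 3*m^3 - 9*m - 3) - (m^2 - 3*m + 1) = 2*m^4 + 3*m^3 - m^2 - 6*m - 4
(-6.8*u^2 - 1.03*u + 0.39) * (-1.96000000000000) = 13.328*u^2 + 2.0188*u - 0.7644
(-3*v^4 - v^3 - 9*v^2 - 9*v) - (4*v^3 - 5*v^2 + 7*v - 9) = -3*v^4 - 5*v^3 - 4*v^2 - 16*v + 9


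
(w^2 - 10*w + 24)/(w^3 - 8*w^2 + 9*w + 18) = (w - 4)/(w^2 - 2*w - 3)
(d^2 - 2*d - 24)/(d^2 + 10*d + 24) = (d - 6)/(d + 6)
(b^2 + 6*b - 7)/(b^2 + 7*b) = (b - 1)/b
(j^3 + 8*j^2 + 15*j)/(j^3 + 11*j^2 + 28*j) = (j^2 + 8*j + 15)/(j^2 + 11*j + 28)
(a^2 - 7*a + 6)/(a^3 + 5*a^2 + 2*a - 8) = (a - 6)/(a^2 + 6*a + 8)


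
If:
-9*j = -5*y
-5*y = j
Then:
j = 0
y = 0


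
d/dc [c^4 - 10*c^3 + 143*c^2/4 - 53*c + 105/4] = 4*c^3 - 30*c^2 + 143*c/2 - 53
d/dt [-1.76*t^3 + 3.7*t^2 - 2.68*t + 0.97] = -5.28*t^2 + 7.4*t - 2.68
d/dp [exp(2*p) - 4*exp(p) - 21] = 2*(exp(p) - 2)*exp(p)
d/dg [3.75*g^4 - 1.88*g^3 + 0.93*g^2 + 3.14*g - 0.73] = 15.0*g^3 - 5.64*g^2 + 1.86*g + 3.14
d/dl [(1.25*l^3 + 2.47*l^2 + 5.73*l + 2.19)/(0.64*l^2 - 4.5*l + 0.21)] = (0.8*l^4 - 11.25*l^3 - 13.9947*l^2 - 1.7658*l + 11.0583)/(0.4096*l^4 - 5.76*l^3 + 20.5188*l^2 - 1.89*l + 0.0441)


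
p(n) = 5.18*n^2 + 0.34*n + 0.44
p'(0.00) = 0.34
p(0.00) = 0.44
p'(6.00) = 62.50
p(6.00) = 188.96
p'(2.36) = 24.79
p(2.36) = 30.09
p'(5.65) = 58.87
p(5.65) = 167.72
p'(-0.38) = -3.60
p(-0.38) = 1.06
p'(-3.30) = -33.85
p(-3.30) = 55.73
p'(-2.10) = -21.42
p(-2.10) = 22.57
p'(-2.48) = -25.35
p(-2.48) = 31.46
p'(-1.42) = -14.37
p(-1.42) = 10.40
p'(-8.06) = -83.16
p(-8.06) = 334.21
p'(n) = 10.36*n + 0.34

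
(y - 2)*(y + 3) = y^2 + y - 6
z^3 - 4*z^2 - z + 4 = (z - 4)*(z - 1)*(z + 1)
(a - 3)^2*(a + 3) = a^3 - 3*a^2 - 9*a + 27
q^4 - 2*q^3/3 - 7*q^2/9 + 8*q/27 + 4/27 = (q - 1)*(q - 2/3)*(q + 1/3)*(q + 2/3)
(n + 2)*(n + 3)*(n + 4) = n^3 + 9*n^2 + 26*n + 24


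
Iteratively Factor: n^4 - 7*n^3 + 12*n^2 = (n - 4)*(n^3 - 3*n^2) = n*(n - 4)*(n^2 - 3*n) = n^2*(n - 4)*(n - 3)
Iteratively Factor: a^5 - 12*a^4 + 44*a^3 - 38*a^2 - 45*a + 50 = (a - 5)*(a^4 - 7*a^3 + 9*a^2 + 7*a - 10) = (a - 5)*(a + 1)*(a^3 - 8*a^2 + 17*a - 10) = (a - 5)*(a - 1)*(a + 1)*(a^2 - 7*a + 10) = (a - 5)*(a - 2)*(a - 1)*(a + 1)*(a - 5)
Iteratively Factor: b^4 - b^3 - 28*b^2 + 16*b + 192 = (b - 4)*(b^3 + 3*b^2 - 16*b - 48) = (b - 4)*(b + 3)*(b^2 - 16) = (b - 4)*(b + 3)*(b + 4)*(b - 4)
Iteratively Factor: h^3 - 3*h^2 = (h)*(h^2 - 3*h) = h^2*(h - 3)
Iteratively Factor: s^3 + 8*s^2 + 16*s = (s + 4)*(s^2 + 4*s) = (s + 4)^2*(s)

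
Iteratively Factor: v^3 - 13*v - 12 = (v - 4)*(v^2 + 4*v + 3) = (v - 4)*(v + 3)*(v + 1)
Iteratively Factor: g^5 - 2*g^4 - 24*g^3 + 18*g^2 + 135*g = (g + 3)*(g^4 - 5*g^3 - 9*g^2 + 45*g) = g*(g + 3)*(g^3 - 5*g^2 - 9*g + 45) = g*(g + 3)^2*(g^2 - 8*g + 15) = g*(g - 3)*(g + 3)^2*(g - 5)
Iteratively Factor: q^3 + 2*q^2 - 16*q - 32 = (q - 4)*(q^2 + 6*q + 8) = (q - 4)*(q + 2)*(q + 4)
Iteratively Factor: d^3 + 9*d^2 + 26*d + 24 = (d + 4)*(d^2 + 5*d + 6) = (d + 2)*(d + 4)*(d + 3)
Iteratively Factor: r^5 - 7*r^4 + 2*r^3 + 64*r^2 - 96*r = (r)*(r^4 - 7*r^3 + 2*r^2 + 64*r - 96) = r*(r + 3)*(r^3 - 10*r^2 + 32*r - 32) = r*(r - 4)*(r + 3)*(r^2 - 6*r + 8) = r*(r - 4)*(r - 2)*(r + 3)*(r - 4)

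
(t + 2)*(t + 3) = t^2 + 5*t + 6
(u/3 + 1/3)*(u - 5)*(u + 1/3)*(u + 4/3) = u^4/3 - 7*u^3/9 - 101*u^2/27 - 91*u/27 - 20/27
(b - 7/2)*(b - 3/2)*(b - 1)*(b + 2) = b^4 - 4*b^3 - 7*b^2/4 + 61*b/4 - 21/2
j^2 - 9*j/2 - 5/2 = (j - 5)*(j + 1/2)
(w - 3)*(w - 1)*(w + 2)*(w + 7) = w^4 + 5*w^3 - 19*w^2 - 29*w + 42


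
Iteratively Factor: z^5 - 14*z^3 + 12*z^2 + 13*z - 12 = (z - 3)*(z^4 + 3*z^3 - 5*z^2 - 3*z + 4) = (z - 3)*(z - 1)*(z^3 + 4*z^2 - z - 4) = (z - 3)*(z - 1)^2*(z^2 + 5*z + 4) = (z - 3)*(z - 1)^2*(z + 4)*(z + 1)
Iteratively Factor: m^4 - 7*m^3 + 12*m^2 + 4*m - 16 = (m + 1)*(m^3 - 8*m^2 + 20*m - 16) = (m - 2)*(m + 1)*(m^2 - 6*m + 8) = (m - 4)*(m - 2)*(m + 1)*(m - 2)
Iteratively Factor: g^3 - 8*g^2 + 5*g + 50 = (g - 5)*(g^2 - 3*g - 10) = (g - 5)*(g + 2)*(g - 5)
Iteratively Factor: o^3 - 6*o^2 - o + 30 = (o + 2)*(o^2 - 8*o + 15) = (o - 3)*(o + 2)*(o - 5)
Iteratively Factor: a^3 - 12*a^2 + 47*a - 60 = (a - 4)*(a^2 - 8*a + 15) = (a - 5)*(a - 4)*(a - 3)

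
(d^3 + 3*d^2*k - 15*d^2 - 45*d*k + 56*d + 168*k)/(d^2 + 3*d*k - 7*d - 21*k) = d - 8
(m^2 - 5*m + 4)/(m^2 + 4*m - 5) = (m - 4)/(m + 5)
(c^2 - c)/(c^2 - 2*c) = (c - 1)/(c - 2)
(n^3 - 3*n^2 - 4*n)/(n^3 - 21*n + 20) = n*(n + 1)/(n^2 + 4*n - 5)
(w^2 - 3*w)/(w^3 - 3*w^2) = 1/w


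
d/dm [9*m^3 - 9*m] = 27*m^2 - 9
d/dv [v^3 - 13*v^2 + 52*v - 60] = 3*v^2 - 26*v + 52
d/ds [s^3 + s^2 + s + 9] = 3*s^2 + 2*s + 1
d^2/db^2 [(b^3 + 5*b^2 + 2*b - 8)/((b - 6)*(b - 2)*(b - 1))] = 4*(7*b^3 - 6*b^2 - 204*b + 568)/(b^6 - 24*b^5 + 228*b^4 - 1088*b^3 + 2736*b^2 - 3456*b + 1728)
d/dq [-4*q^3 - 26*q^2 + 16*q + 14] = -12*q^2 - 52*q + 16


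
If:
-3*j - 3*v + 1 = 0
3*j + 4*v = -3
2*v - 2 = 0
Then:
No Solution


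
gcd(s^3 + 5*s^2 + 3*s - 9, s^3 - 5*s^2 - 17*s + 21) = s^2 + 2*s - 3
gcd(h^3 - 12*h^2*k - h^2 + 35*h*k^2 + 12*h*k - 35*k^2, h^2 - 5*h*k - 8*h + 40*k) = h - 5*k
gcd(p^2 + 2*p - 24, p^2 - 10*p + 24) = p - 4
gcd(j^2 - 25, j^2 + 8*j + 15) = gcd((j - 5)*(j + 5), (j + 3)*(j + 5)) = j + 5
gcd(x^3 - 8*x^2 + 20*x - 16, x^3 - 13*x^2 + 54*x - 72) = x - 4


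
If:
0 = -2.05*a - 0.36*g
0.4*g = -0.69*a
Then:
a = 0.00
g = 0.00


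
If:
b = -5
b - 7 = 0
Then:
No Solution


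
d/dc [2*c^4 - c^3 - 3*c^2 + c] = 8*c^3 - 3*c^2 - 6*c + 1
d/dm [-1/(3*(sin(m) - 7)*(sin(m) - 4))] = (2*sin(m) - 11)*cos(m)/(3*(sin(m) - 7)^2*(sin(m) - 4)^2)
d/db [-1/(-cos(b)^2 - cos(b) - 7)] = (2*cos(b) + 1)*sin(b)/(cos(b)^2 + cos(b) + 7)^2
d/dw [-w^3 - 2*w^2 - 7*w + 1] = -3*w^2 - 4*w - 7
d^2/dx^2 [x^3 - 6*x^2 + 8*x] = 6*x - 12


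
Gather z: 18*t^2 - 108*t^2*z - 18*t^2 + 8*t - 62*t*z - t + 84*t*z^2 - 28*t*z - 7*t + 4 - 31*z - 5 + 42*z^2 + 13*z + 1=z^2*(84*t + 42) + z*(-108*t^2 - 90*t - 18)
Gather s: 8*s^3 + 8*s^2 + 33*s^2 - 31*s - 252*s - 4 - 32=8*s^3 + 41*s^2 - 283*s - 36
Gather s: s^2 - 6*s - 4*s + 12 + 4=s^2 - 10*s + 16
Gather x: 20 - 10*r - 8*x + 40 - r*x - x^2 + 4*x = -10*r - x^2 + x*(-r - 4) + 60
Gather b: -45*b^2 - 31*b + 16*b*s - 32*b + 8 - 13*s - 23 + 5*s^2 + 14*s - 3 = -45*b^2 + b*(16*s - 63) + 5*s^2 + s - 18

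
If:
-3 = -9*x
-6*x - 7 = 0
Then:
No Solution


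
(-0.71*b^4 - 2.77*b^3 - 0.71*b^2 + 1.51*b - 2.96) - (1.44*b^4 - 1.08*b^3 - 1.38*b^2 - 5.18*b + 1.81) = -2.15*b^4 - 1.69*b^3 + 0.67*b^2 + 6.69*b - 4.77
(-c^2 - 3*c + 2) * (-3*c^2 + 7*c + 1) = 3*c^4 + 2*c^3 - 28*c^2 + 11*c + 2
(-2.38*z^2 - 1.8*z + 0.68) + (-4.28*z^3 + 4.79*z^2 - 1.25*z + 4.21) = -4.28*z^3 + 2.41*z^2 - 3.05*z + 4.89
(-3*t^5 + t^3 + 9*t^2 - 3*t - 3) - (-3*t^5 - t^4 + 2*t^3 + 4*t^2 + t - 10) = t^4 - t^3 + 5*t^2 - 4*t + 7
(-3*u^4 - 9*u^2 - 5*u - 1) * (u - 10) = -3*u^5 + 30*u^4 - 9*u^3 + 85*u^2 + 49*u + 10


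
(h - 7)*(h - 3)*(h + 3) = h^3 - 7*h^2 - 9*h + 63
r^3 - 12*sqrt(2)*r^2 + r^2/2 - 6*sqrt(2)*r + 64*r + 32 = (r + 1/2)*(r - 8*sqrt(2))*(r - 4*sqrt(2))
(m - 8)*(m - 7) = m^2 - 15*m + 56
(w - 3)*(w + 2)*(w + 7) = w^3 + 6*w^2 - 13*w - 42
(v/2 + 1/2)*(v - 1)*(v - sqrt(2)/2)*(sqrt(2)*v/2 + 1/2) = sqrt(2)*v^4/4 - 3*sqrt(2)*v^2/8 + sqrt(2)/8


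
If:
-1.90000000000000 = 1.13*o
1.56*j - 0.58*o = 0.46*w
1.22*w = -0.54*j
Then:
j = -0.55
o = -1.68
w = 0.24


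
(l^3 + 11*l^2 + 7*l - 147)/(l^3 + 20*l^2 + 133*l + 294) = (l - 3)/(l + 6)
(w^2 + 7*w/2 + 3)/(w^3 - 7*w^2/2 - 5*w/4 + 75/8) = 4*(w + 2)/(4*w^2 - 20*w + 25)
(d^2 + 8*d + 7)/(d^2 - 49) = (d + 1)/(d - 7)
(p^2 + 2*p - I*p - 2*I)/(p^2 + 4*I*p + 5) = (p + 2)/(p + 5*I)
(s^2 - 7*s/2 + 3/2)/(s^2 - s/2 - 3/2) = (-2*s^2 + 7*s - 3)/(-2*s^2 + s + 3)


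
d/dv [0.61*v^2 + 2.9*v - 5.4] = 1.22*v + 2.9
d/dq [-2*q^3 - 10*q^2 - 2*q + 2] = -6*q^2 - 20*q - 2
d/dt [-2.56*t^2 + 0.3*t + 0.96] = 0.3 - 5.12*t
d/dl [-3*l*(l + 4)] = -6*l - 12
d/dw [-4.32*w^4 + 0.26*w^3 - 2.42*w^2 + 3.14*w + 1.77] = -17.28*w^3 + 0.78*w^2 - 4.84*w + 3.14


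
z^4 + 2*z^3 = z^3*(z + 2)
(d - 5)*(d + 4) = d^2 - d - 20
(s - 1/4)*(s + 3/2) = s^2 + 5*s/4 - 3/8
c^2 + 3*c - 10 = (c - 2)*(c + 5)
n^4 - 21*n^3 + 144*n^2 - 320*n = n*(n - 8)^2*(n - 5)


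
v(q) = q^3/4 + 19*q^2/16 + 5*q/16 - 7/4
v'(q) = 3*q^2/4 + 19*q/8 + 5/16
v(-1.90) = 0.23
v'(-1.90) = -1.49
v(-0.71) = -1.46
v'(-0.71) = -1.00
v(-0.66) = -1.51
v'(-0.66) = -0.93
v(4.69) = 51.63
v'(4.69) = 27.95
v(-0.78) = -1.39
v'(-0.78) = -1.08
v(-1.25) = -0.77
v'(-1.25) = -1.48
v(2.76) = 13.41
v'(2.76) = 12.58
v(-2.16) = 0.60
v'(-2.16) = -1.32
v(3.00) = 16.62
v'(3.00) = 14.19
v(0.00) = -1.75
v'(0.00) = 0.31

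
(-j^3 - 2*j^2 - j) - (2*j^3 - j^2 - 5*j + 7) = -3*j^3 - j^2 + 4*j - 7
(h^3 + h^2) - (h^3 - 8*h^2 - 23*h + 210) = 9*h^2 + 23*h - 210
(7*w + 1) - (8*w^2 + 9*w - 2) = -8*w^2 - 2*w + 3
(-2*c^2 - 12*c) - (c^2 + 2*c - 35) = -3*c^2 - 14*c + 35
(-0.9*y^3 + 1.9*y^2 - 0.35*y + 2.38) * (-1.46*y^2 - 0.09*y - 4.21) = 1.314*y^5 - 2.693*y^4 + 4.129*y^3 - 11.4423*y^2 + 1.2593*y - 10.0198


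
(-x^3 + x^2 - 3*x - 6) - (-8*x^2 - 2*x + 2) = -x^3 + 9*x^2 - x - 8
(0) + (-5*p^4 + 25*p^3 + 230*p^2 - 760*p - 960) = -5*p^4 + 25*p^3 + 230*p^2 - 760*p - 960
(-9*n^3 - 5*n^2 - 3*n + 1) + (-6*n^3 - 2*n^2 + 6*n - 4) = -15*n^3 - 7*n^2 + 3*n - 3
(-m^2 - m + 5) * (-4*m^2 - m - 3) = 4*m^4 + 5*m^3 - 16*m^2 - 2*m - 15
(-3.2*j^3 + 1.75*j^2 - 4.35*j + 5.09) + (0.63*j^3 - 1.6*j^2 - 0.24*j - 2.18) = -2.57*j^3 + 0.15*j^2 - 4.59*j + 2.91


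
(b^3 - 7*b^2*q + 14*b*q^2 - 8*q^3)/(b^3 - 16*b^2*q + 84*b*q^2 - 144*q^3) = (b^2 - 3*b*q + 2*q^2)/(b^2 - 12*b*q + 36*q^2)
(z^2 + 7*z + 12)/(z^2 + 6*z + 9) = (z + 4)/(z + 3)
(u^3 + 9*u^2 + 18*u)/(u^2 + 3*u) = u + 6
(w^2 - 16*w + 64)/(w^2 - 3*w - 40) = (w - 8)/(w + 5)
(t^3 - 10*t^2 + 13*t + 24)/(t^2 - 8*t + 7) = (t^3 - 10*t^2 + 13*t + 24)/(t^2 - 8*t + 7)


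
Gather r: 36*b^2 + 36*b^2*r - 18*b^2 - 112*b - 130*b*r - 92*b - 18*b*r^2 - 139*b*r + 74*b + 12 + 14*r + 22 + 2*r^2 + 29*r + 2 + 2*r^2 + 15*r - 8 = 18*b^2 - 130*b + r^2*(4 - 18*b) + r*(36*b^2 - 269*b + 58) + 28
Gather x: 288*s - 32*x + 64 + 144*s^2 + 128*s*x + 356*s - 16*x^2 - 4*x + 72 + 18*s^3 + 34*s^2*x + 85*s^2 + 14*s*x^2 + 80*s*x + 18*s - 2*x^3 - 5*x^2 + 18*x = 18*s^3 + 229*s^2 + 662*s - 2*x^3 + x^2*(14*s - 21) + x*(34*s^2 + 208*s - 18) + 136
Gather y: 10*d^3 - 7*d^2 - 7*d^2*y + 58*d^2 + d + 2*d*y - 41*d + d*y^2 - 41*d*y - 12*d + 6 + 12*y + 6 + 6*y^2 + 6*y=10*d^3 + 51*d^2 - 52*d + y^2*(d + 6) + y*(-7*d^2 - 39*d + 18) + 12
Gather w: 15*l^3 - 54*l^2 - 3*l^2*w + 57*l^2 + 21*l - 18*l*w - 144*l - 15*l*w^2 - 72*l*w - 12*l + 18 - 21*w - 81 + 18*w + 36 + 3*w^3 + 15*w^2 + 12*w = 15*l^3 + 3*l^2 - 135*l + 3*w^3 + w^2*(15 - 15*l) + w*(-3*l^2 - 90*l + 9) - 27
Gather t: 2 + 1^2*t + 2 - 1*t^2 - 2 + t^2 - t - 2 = 0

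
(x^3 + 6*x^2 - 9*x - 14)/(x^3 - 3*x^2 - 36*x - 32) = (x^2 + 5*x - 14)/(x^2 - 4*x - 32)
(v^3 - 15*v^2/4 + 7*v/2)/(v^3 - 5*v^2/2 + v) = (4*v - 7)/(2*(2*v - 1))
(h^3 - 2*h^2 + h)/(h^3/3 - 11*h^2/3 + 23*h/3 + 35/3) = 3*h*(h^2 - 2*h + 1)/(h^3 - 11*h^2 + 23*h + 35)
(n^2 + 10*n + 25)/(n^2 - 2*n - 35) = (n + 5)/(n - 7)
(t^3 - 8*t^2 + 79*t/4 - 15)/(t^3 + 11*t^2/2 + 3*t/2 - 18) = (t^2 - 13*t/2 + 10)/(t^2 + 7*t + 12)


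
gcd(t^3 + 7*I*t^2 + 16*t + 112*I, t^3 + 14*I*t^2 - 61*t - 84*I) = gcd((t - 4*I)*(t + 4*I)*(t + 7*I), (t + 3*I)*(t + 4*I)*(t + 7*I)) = t^2 + 11*I*t - 28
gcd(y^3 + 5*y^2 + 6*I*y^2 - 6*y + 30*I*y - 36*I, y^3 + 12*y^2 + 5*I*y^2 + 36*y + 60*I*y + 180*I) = y + 6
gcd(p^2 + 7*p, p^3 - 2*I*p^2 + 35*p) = p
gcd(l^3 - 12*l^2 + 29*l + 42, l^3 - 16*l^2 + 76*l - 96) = l - 6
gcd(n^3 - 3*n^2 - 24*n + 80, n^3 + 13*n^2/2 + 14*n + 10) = 1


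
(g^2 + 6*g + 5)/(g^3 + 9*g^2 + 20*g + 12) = (g + 5)/(g^2 + 8*g + 12)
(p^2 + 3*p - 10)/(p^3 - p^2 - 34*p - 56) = (-p^2 - 3*p + 10)/(-p^3 + p^2 + 34*p + 56)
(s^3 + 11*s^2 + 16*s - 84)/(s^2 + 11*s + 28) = (s^2 + 4*s - 12)/(s + 4)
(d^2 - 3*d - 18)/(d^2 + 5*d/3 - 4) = 3*(d - 6)/(3*d - 4)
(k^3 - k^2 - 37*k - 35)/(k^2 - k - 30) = (k^2 - 6*k - 7)/(k - 6)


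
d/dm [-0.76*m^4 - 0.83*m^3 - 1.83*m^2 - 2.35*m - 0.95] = -3.04*m^3 - 2.49*m^2 - 3.66*m - 2.35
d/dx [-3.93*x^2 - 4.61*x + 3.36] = -7.86*x - 4.61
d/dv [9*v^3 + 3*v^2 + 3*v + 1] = 27*v^2 + 6*v + 3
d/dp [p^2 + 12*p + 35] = 2*p + 12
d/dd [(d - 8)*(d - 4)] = 2*d - 12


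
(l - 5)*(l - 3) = l^2 - 8*l + 15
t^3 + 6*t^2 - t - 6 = (t - 1)*(t + 1)*(t + 6)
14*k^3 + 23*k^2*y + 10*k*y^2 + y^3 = (k + y)*(2*k + y)*(7*k + y)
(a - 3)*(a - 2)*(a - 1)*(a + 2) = a^4 - 4*a^3 - a^2 + 16*a - 12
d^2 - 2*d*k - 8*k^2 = (d - 4*k)*(d + 2*k)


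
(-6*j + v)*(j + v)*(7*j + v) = -42*j^3 - 41*j^2*v + 2*j*v^2 + v^3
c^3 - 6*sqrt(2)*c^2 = c^2*(c - 6*sqrt(2))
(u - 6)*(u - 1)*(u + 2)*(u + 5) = u^4 - 33*u^2 - 28*u + 60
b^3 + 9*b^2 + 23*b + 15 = (b + 1)*(b + 3)*(b + 5)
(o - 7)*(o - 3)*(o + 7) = o^3 - 3*o^2 - 49*o + 147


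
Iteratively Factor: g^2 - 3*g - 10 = (g - 5)*(g + 2)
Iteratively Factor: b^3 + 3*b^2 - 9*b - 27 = (b + 3)*(b^2 - 9) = (b + 3)^2*(b - 3)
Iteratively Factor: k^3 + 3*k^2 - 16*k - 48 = (k - 4)*(k^2 + 7*k + 12) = (k - 4)*(k + 4)*(k + 3)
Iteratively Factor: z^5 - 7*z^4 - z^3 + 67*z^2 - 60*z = (z - 4)*(z^4 - 3*z^3 - 13*z^2 + 15*z) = z*(z - 4)*(z^3 - 3*z^2 - 13*z + 15) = z*(z - 4)*(z - 1)*(z^2 - 2*z - 15) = z*(z - 5)*(z - 4)*(z - 1)*(z + 3)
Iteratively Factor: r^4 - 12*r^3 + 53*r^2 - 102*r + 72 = (r - 3)*(r^3 - 9*r^2 + 26*r - 24) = (r - 3)^2*(r^2 - 6*r + 8) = (r - 3)^2*(r - 2)*(r - 4)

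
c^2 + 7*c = c*(c + 7)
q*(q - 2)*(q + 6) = q^3 + 4*q^2 - 12*q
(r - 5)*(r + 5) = r^2 - 25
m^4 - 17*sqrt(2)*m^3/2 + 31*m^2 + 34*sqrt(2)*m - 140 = (m - 2)*(m + 2)*(m - 5*sqrt(2))*(m - 7*sqrt(2)/2)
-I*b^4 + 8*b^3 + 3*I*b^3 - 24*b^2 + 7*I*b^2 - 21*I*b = b*(b - 3)*(b + 7*I)*(-I*b + 1)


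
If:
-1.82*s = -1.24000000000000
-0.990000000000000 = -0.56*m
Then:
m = 1.77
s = 0.68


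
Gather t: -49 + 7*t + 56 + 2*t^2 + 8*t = 2*t^2 + 15*t + 7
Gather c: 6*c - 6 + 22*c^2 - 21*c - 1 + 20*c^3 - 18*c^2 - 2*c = 20*c^3 + 4*c^2 - 17*c - 7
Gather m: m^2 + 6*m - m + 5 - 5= m^2 + 5*m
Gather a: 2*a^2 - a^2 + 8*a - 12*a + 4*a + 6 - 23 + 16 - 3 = a^2 - 4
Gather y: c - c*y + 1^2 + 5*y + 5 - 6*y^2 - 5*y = -c*y + c - 6*y^2 + 6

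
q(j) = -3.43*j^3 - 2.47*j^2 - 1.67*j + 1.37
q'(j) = -10.29*j^2 - 4.94*j - 1.67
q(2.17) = -48.93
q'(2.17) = -60.84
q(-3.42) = 115.40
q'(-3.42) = -105.13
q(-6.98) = 1059.12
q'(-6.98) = -468.52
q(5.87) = -787.30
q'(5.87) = -385.23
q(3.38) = -164.94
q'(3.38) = -135.92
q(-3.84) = 165.58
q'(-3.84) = -134.43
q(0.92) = -4.93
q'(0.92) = -14.92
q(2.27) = -55.27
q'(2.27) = -65.91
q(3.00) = -118.48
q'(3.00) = -109.10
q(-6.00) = 663.35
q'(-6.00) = -342.47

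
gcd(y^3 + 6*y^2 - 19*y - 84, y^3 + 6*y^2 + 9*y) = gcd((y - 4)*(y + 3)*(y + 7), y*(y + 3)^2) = y + 3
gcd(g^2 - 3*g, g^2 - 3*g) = g^2 - 3*g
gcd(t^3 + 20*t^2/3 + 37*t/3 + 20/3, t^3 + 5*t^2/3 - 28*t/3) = t + 4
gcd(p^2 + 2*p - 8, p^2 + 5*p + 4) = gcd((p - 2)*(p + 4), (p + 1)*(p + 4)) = p + 4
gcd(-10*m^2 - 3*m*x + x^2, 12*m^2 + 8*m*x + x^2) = 2*m + x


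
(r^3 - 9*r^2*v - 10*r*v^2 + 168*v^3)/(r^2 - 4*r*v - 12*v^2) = (r^2 - 3*r*v - 28*v^2)/(r + 2*v)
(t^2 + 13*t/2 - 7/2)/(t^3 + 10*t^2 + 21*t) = (t - 1/2)/(t*(t + 3))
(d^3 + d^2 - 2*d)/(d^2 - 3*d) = (d^2 + d - 2)/(d - 3)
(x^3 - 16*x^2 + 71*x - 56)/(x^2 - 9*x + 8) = x - 7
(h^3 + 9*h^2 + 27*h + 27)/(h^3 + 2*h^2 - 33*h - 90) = (h^2 + 6*h + 9)/(h^2 - h - 30)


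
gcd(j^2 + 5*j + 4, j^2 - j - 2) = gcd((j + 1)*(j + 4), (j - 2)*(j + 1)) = j + 1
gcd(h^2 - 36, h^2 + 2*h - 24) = h + 6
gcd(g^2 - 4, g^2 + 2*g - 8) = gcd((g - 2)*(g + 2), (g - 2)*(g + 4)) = g - 2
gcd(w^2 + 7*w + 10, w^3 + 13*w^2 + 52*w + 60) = w^2 + 7*w + 10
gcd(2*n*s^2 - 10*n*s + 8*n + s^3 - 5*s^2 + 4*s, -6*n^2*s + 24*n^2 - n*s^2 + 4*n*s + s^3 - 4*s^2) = 2*n*s - 8*n + s^2 - 4*s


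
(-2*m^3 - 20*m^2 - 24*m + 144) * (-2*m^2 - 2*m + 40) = 4*m^5 + 44*m^4 + 8*m^3 - 1040*m^2 - 1248*m + 5760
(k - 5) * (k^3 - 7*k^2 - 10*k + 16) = k^4 - 12*k^3 + 25*k^2 + 66*k - 80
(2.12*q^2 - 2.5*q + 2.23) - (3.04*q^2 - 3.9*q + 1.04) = -0.92*q^2 + 1.4*q + 1.19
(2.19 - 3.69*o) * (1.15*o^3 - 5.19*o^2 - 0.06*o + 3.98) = -4.2435*o^4 + 21.6696*o^3 - 11.1447*o^2 - 14.8176*o + 8.7162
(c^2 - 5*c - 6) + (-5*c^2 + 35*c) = -4*c^2 + 30*c - 6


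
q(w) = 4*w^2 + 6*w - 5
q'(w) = 8*w + 6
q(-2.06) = -0.39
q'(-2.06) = -10.48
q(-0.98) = -7.04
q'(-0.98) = -1.84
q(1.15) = 7.19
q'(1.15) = 15.20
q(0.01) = -4.94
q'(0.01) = 6.08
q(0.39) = -2.05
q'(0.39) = 9.12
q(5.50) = 149.00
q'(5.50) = 50.00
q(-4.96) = 63.65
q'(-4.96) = -33.68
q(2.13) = 25.93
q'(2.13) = 23.04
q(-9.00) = 265.00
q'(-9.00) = -66.00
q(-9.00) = 265.00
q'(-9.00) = -66.00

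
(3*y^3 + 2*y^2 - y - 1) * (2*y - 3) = 6*y^4 - 5*y^3 - 8*y^2 + y + 3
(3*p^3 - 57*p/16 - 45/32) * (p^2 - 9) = 3*p^5 - 489*p^3/16 - 45*p^2/32 + 513*p/16 + 405/32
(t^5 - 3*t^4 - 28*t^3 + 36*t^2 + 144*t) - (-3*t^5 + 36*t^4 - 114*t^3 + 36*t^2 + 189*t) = 4*t^5 - 39*t^4 + 86*t^3 - 45*t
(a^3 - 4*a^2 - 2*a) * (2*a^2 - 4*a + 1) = 2*a^5 - 12*a^4 + 13*a^3 + 4*a^2 - 2*a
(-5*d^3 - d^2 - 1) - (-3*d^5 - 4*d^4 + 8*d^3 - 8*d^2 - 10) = 3*d^5 + 4*d^4 - 13*d^3 + 7*d^2 + 9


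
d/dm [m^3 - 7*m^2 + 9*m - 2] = 3*m^2 - 14*m + 9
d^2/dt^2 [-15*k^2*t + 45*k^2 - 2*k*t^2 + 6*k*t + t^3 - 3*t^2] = -4*k + 6*t - 6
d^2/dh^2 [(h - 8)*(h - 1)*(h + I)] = 6*h - 18 + 2*I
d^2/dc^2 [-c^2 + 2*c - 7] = -2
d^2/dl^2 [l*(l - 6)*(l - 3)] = 6*l - 18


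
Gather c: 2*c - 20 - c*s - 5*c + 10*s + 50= c*(-s - 3) + 10*s + 30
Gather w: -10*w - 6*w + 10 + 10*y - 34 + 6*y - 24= -16*w + 16*y - 48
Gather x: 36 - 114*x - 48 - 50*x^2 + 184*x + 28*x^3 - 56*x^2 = 28*x^3 - 106*x^2 + 70*x - 12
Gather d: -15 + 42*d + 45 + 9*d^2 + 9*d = 9*d^2 + 51*d + 30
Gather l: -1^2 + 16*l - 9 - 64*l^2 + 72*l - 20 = -64*l^2 + 88*l - 30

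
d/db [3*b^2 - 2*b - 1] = 6*b - 2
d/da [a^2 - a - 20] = 2*a - 1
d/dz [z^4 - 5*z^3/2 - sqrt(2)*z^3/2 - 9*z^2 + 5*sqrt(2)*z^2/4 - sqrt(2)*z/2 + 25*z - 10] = 4*z^3 - 15*z^2/2 - 3*sqrt(2)*z^2/2 - 18*z + 5*sqrt(2)*z/2 - sqrt(2)/2 + 25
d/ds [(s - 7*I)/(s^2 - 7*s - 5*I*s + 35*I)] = (-s^2 + 14*I*s + 35 - 14*I)/(s^4 + s^3*(-14 - 10*I) + s^2*(24 + 140*I) + s*(350 - 490*I) - 1225)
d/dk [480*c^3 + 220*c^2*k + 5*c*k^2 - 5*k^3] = 220*c^2 + 10*c*k - 15*k^2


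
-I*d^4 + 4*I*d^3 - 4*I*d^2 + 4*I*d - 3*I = (d - 3)*(d - I)*(d + I)*(-I*d + I)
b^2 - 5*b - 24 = (b - 8)*(b + 3)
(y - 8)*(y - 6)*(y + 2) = y^3 - 12*y^2 + 20*y + 96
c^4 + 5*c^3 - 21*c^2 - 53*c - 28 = (c - 4)*(c + 1)^2*(c + 7)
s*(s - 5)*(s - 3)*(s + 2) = s^4 - 6*s^3 - s^2 + 30*s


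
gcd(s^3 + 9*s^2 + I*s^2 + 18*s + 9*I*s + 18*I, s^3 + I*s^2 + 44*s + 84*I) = 1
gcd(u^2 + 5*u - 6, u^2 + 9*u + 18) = u + 6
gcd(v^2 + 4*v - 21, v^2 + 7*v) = v + 7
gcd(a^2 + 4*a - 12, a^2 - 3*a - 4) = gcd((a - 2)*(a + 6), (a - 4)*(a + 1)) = 1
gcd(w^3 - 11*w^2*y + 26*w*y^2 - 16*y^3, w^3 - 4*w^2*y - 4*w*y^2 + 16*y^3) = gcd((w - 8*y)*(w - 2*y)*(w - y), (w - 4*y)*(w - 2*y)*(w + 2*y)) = -w + 2*y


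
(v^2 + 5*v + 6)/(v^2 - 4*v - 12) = (v + 3)/(v - 6)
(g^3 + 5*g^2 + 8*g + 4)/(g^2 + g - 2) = (g^2 + 3*g + 2)/(g - 1)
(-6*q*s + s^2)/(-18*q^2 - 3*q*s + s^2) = s/(3*q + s)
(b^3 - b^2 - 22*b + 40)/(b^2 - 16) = (b^2 + 3*b - 10)/(b + 4)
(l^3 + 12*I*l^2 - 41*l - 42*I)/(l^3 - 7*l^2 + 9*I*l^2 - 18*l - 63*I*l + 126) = (l^2 + 9*I*l - 14)/(l^2 + l*(-7 + 6*I) - 42*I)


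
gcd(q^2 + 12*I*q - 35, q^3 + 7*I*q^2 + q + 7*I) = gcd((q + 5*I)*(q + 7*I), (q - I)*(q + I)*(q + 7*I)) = q + 7*I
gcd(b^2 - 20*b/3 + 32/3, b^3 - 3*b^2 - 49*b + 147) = 1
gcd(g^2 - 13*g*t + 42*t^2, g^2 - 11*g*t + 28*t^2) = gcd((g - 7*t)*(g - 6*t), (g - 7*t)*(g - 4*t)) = -g + 7*t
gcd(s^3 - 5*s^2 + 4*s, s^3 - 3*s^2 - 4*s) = s^2 - 4*s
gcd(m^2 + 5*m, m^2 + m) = m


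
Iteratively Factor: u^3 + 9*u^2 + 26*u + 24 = (u + 4)*(u^2 + 5*u + 6) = (u + 3)*(u + 4)*(u + 2)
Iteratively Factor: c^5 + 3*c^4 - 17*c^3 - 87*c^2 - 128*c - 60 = (c + 1)*(c^4 + 2*c^3 - 19*c^2 - 68*c - 60) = (c + 1)*(c + 2)*(c^3 - 19*c - 30) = (c - 5)*(c + 1)*(c + 2)*(c^2 + 5*c + 6) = (c - 5)*(c + 1)*(c + 2)^2*(c + 3)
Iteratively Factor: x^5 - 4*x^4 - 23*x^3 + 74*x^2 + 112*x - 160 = (x + 2)*(x^4 - 6*x^3 - 11*x^2 + 96*x - 80) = (x - 4)*(x + 2)*(x^3 - 2*x^2 - 19*x + 20) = (x - 4)*(x - 1)*(x + 2)*(x^2 - x - 20) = (x - 5)*(x - 4)*(x - 1)*(x + 2)*(x + 4)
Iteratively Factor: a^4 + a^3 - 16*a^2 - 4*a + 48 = (a + 2)*(a^3 - a^2 - 14*a + 24) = (a + 2)*(a + 4)*(a^2 - 5*a + 6) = (a - 3)*(a + 2)*(a + 4)*(a - 2)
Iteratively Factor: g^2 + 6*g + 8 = (g + 4)*(g + 2)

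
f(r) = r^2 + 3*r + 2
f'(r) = 2*r + 3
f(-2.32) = 0.42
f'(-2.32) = -1.64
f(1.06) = 6.30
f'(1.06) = 5.12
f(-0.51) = 0.73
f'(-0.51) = 1.98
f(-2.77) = 1.36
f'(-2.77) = -2.54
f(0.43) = 3.47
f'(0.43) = 3.86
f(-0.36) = 1.05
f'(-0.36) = 2.28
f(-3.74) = 4.77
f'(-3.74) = -4.48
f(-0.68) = 0.42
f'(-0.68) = 1.64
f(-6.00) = 20.00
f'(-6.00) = -9.00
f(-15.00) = 182.00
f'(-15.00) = -27.00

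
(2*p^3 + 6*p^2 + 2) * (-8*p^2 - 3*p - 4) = -16*p^5 - 54*p^4 - 26*p^3 - 40*p^2 - 6*p - 8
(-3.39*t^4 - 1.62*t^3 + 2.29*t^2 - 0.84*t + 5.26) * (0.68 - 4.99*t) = 16.9161*t^5 + 5.7786*t^4 - 12.5287*t^3 + 5.7488*t^2 - 26.8186*t + 3.5768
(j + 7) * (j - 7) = j^2 - 49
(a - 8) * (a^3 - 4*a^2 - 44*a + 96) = a^4 - 12*a^3 - 12*a^2 + 448*a - 768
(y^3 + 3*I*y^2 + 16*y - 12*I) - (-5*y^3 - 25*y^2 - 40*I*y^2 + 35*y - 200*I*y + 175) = 6*y^3 + 25*y^2 + 43*I*y^2 - 19*y + 200*I*y - 175 - 12*I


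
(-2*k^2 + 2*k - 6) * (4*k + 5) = -8*k^3 - 2*k^2 - 14*k - 30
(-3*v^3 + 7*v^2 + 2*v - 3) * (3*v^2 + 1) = -9*v^5 + 21*v^4 + 3*v^3 - 2*v^2 + 2*v - 3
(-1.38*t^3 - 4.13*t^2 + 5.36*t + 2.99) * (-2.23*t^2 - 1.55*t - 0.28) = 3.0774*t^5 + 11.3489*t^4 - 5.1649*t^3 - 13.8193*t^2 - 6.1353*t - 0.8372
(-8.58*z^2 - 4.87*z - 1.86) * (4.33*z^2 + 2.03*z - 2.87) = -37.1514*z^4 - 38.5045*z^3 + 6.6847*z^2 + 10.2011*z + 5.3382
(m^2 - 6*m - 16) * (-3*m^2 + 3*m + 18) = -3*m^4 + 21*m^3 + 48*m^2 - 156*m - 288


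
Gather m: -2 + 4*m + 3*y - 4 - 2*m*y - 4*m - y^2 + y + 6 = -2*m*y - y^2 + 4*y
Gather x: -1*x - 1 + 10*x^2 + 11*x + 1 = 10*x^2 + 10*x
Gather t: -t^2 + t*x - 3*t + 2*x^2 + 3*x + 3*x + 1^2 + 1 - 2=-t^2 + t*(x - 3) + 2*x^2 + 6*x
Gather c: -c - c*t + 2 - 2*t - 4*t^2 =c*(-t - 1) - 4*t^2 - 2*t + 2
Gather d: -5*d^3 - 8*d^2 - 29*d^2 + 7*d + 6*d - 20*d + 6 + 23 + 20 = -5*d^3 - 37*d^2 - 7*d + 49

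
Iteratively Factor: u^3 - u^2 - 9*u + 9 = (u - 1)*(u^2 - 9) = (u - 3)*(u - 1)*(u + 3)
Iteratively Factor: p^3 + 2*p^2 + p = (p + 1)*(p^2 + p) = (p + 1)^2*(p)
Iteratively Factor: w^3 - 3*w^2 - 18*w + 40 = (w + 4)*(w^2 - 7*w + 10) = (w - 5)*(w + 4)*(w - 2)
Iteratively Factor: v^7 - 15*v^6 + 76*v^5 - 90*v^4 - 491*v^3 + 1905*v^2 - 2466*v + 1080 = (v - 3)*(v^6 - 12*v^5 + 40*v^4 + 30*v^3 - 401*v^2 + 702*v - 360) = (v - 3)*(v - 2)*(v^5 - 10*v^4 + 20*v^3 + 70*v^2 - 261*v + 180) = (v - 5)*(v - 3)*(v - 2)*(v^4 - 5*v^3 - 5*v^2 + 45*v - 36) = (v - 5)*(v - 3)*(v - 2)*(v - 1)*(v^3 - 4*v^2 - 9*v + 36) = (v - 5)*(v - 3)^2*(v - 2)*(v - 1)*(v^2 - v - 12) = (v - 5)*(v - 4)*(v - 3)^2*(v - 2)*(v - 1)*(v + 3)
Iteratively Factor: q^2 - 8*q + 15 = (q - 5)*(q - 3)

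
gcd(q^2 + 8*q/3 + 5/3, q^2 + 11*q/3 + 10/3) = q + 5/3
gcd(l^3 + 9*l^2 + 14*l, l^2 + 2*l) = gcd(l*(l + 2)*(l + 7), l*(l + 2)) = l^2 + 2*l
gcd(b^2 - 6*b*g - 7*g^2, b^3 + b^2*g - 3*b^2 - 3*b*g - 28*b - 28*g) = b + g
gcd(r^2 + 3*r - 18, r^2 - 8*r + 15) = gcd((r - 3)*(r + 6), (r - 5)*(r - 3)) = r - 3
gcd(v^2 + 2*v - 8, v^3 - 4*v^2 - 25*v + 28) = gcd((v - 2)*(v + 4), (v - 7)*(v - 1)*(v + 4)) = v + 4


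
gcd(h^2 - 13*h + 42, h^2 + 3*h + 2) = 1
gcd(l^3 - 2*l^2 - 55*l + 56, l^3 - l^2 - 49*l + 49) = l^2 + 6*l - 7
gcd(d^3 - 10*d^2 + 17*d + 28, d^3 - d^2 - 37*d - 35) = d^2 - 6*d - 7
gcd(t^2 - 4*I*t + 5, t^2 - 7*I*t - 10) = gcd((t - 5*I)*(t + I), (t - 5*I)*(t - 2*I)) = t - 5*I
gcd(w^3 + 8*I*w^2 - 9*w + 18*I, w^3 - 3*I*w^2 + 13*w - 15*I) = w^2 + 2*I*w + 3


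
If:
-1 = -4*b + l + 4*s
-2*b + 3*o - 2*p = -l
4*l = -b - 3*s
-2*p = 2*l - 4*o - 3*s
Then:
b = 13*s/17 + 4/17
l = -16*s/17 - 1/17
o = -125*s/17 - 11/17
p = -417*s/34 - 21/17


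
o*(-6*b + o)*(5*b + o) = -30*b^2*o - b*o^2 + o^3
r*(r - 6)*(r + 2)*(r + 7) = r^4 + 3*r^3 - 40*r^2 - 84*r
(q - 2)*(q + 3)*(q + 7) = q^3 + 8*q^2 + q - 42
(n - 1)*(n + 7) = n^2 + 6*n - 7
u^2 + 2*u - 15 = (u - 3)*(u + 5)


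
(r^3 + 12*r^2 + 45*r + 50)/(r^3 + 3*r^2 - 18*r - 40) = (r + 5)/(r - 4)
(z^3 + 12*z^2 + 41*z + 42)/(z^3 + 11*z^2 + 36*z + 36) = (z + 7)/(z + 6)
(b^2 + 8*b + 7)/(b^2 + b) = (b + 7)/b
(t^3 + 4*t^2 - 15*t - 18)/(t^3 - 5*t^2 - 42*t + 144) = (t + 1)/(t - 8)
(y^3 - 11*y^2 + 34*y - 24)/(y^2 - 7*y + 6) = y - 4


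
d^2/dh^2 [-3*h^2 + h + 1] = -6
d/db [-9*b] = -9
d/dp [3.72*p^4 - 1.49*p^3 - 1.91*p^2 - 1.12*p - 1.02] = 14.88*p^3 - 4.47*p^2 - 3.82*p - 1.12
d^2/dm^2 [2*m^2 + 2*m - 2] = 4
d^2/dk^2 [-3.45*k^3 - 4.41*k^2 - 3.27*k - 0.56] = -20.7*k - 8.82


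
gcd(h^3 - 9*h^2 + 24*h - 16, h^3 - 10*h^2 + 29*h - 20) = h^2 - 5*h + 4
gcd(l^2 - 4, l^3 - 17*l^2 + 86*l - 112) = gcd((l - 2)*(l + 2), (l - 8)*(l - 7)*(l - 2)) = l - 2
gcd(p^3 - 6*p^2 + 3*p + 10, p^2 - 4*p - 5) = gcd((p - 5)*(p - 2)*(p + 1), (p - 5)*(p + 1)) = p^2 - 4*p - 5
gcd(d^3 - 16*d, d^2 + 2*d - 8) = d + 4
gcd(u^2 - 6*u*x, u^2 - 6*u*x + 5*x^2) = 1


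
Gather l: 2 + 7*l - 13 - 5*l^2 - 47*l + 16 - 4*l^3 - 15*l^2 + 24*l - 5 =-4*l^3 - 20*l^2 - 16*l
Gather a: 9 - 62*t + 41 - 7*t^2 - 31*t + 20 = -7*t^2 - 93*t + 70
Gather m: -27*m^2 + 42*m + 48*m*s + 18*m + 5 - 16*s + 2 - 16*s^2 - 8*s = -27*m^2 + m*(48*s + 60) - 16*s^2 - 24*s + 7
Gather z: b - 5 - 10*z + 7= b - 10*z + 2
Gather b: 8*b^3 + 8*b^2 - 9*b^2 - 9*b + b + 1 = 8*b^3 - b^2 - 8*b + 1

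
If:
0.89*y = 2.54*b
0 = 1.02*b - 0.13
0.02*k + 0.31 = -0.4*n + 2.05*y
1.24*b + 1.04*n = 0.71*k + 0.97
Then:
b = 0.13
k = 0.42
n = 1.07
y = 0.36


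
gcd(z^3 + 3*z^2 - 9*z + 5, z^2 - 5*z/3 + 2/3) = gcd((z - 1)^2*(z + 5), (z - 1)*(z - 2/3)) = z - 1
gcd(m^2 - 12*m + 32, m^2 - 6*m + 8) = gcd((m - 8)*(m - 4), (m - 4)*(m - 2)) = m - 4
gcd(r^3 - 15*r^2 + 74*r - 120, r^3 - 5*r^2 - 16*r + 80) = r^2 - 9*r + 20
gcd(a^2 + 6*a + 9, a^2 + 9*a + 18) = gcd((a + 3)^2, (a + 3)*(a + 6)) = a + 3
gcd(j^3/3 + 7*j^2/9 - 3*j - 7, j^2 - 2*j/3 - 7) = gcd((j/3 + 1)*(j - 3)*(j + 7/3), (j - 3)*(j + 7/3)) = j^2 - 2*j/3 - 7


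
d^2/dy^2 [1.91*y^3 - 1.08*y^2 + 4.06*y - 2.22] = 11.46*y - 2.16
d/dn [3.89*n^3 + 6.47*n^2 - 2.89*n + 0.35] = 11.67*n^2 + 12.94*n - 2.89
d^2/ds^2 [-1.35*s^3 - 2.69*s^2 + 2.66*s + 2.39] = -8.1*s - 5.38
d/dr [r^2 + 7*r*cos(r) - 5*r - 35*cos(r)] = -7*r*sin(r) + 2*r + 35*sin(r) + 7*cos(r) - 5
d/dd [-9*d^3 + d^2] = d*(2 - 27*d)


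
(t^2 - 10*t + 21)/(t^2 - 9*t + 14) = (t - 3)/(t - 2)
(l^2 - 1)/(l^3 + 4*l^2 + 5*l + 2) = (l - 1)/(l^2 + 3*l + 2)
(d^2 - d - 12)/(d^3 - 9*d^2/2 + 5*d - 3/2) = 2*(d^2 - d - 12)/(2*d^3 - 9*d^2 + 10*d - 3)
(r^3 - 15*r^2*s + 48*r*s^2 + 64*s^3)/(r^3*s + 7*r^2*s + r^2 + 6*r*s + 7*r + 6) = (r^3 - 15*r^2*s + 48*r*s^2 + 64*s^3)/(r^3*s + 7*r^2*s + r^2 + 6*r*s + 7*r + 6)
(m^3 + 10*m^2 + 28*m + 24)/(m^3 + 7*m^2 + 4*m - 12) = (m + 2)/(m - 1)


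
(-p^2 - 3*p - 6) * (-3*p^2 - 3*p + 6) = 3*p^4 + 12*p^3 + 21*p^2 - 36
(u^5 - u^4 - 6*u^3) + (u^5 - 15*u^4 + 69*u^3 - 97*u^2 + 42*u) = 2*u^5 - 16*u^4 + 63*u^3 - 97*u^2 + 42*u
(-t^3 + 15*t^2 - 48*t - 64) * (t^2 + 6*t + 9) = -t^5 + 9*t^4 + 33*t^3 - 217*t^2 - 816*t - 576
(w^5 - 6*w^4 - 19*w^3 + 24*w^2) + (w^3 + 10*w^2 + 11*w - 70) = w^5 - 6*w^4 - 18*w^3 + 34*w^2 + 11*w - 70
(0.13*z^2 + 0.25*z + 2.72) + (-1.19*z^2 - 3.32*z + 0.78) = -1.06*z^2 - 3.07*z + 3.5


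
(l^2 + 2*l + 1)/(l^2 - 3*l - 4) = (l + 1)/(l - 4)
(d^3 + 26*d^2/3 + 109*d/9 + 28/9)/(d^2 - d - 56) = (9*d^2 + 15*d + 4)/(9*(d - 8))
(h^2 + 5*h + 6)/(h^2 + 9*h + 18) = (h + 2)/(h + 6)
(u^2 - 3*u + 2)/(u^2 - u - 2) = (u - 1)/(u + 1)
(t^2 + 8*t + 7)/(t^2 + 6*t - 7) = (t + 1)/(t - 1)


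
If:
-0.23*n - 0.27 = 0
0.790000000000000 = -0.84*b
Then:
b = -0.94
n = -1.17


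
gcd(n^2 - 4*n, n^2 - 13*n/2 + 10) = n - 4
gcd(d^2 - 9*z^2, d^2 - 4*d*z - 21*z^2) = d + 3*z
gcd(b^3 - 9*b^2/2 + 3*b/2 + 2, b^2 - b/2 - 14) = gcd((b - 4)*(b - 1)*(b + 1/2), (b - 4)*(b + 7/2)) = b - 4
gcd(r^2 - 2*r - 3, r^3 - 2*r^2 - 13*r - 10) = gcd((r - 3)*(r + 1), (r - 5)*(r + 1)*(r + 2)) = r + 1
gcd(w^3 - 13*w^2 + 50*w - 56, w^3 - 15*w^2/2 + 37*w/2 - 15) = w - 2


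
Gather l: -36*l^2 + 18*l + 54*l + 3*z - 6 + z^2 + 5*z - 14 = -36*l^2 + 72*l + z^2 + 8*z - 20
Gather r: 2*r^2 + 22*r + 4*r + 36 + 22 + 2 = 2*r^2 + 26*r + 60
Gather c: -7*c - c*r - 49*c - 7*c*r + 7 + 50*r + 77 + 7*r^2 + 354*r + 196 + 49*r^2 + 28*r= c*(-8*r - 56) + 56*r^2 + 432*r + 280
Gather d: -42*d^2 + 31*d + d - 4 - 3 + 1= -42*d^2 + 32*d - 6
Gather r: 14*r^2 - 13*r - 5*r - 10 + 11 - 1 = 14*r^2 - 18*r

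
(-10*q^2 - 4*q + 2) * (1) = -10*q^2 - 4*q + 2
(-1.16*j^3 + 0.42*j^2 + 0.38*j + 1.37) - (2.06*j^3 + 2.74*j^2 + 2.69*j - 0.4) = -3.22*j^3 - 2.32*j^2 - 2.31*j + 1.77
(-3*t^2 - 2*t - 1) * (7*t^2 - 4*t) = -21*t^4 - 2*t^3 + t^2 + 4*t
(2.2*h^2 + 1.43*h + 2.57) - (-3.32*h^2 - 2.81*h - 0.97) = 5.52*h^2 + 4.24*h + 3.54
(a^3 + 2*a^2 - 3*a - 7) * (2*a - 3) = 2*a^4 + a^3 - 12*a^2 - 5*a + 21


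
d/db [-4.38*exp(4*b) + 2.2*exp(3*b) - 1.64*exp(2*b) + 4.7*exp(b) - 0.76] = (-17.52*exp(3*b) + 6.6*exp(2*b) - 3.28*exp(b) + 4.7)*exp(b)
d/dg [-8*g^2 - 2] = -16*g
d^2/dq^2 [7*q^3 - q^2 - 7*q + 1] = 42*q - 2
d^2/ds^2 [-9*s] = 0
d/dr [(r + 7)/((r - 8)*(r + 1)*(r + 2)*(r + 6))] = (-3*r^4 - 30*r^3 + 31*r^2 + 728*r + 940)/(r^8 + 2*r^7 - 103*r^6 - 400*r^5 + 2216*r^4 + 15200*r^3 + 31888*r^2 + 28416*r + 9216)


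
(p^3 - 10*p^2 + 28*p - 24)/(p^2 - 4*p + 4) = p - 6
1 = 1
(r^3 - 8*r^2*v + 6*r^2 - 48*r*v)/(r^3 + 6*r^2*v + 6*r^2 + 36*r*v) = (r - 8*v)/(r + 6*v)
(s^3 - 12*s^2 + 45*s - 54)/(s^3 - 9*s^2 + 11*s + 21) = (s^2 - 9*s + 18)/(s^2 - 6*s - 7)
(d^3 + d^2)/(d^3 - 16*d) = d*(d + 1)/(d^2 - 16)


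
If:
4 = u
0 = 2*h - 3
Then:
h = 3/2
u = 4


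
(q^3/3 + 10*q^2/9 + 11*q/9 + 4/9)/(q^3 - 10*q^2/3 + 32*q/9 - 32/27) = 3*(3*q^3 + 10*q^2 + 11*q + 4)/(27*q^3 - 90*q^2 + 96*q - 32)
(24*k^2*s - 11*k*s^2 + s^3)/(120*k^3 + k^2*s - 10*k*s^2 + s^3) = s*(-3*k + s)/(-15*k^2 - 2*k*s + s^2)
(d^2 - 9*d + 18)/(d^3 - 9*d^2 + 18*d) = 1/d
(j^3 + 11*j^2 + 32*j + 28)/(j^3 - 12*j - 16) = (j + 7)/(j - 4)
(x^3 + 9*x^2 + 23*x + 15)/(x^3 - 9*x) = (x^2 + 6*x + 5)/(x*(x - 3))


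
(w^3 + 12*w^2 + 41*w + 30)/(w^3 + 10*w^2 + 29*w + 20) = (w + 6)/(w + 4)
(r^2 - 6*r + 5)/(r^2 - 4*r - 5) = (r - 1)/(r + 1)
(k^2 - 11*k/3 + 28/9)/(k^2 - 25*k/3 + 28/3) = (k - 7/3)/(k - 7)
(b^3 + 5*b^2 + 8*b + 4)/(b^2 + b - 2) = (b^2 + 3*b + 2)/(b - 1)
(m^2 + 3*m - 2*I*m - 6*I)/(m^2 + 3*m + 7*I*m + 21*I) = (m - 2*I)/(m + 7*I)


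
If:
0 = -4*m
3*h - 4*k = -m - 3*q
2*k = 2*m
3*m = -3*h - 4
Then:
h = -4/3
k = 0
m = 0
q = 4/3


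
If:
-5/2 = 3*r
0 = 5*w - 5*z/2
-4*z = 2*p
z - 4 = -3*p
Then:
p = 8/5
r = -5/6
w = -2/5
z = -4/5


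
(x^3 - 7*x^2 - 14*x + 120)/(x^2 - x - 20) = x - 6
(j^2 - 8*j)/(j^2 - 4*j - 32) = j/(j + 4)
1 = 1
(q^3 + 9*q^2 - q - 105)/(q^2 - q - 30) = (q^2 + 4*q - 21)/(q - 6)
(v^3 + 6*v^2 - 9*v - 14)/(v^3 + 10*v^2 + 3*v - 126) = (v^2 - v - 2)/(v^2 + 3*v - 18)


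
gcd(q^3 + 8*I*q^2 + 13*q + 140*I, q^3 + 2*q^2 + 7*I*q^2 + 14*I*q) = q + 7*I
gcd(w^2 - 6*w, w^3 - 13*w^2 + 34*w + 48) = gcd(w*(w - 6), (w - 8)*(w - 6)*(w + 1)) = w - 6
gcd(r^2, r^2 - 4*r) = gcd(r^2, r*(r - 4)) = r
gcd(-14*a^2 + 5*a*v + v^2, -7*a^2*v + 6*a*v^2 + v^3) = 7*a + v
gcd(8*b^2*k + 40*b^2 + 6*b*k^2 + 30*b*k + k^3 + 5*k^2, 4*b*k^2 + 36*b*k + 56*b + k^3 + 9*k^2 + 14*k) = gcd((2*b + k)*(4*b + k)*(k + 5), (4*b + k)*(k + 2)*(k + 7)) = 4*b + k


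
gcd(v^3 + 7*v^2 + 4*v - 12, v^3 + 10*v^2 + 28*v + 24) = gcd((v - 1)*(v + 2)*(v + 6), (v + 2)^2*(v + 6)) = v^2 + 8*v + 12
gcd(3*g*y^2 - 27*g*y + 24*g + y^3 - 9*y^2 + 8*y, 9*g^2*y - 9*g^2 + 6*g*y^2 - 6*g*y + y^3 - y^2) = 3*g*y - 3*g + y^2 - y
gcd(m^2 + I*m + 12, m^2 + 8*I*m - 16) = m + 4*I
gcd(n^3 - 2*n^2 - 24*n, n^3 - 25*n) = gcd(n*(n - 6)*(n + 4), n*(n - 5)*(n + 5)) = n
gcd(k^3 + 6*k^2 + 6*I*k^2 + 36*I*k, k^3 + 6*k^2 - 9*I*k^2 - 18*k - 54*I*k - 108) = k + 6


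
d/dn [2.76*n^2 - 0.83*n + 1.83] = 5.52*n - 0.83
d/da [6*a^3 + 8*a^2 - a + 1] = 18*a^2 + 16*a - 1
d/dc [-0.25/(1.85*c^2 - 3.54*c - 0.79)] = (0.925*c - 0.885)/(-1.85*c^2 + 3.54*c + 0.79)^2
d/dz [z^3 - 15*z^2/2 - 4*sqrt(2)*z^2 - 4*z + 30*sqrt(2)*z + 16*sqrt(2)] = 3*z^2 - 15*z - 8*sqrt(2)*z - 4 + 30*sqrt(2)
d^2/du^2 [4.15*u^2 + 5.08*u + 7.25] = 8.30000000000000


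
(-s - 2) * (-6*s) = 6*s^2 + 12*s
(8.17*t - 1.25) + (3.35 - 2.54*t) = 5.63*t + 2.1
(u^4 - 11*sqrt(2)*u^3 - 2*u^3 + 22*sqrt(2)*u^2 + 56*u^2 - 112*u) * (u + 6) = u^5 - 11*sqrt(2)*u^4 + 4*u^4 - 44*sqrt(2)*u^3 + 44*u^3 + 132*sqrt(2)*u^2 + 224*u^2 - 672*u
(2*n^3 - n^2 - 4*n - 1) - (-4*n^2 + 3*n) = 2*n^3 + 3*n^2 - 7*n - 1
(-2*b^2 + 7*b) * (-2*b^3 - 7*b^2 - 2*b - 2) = 4*b^5 - 45*b^3 - 10*b^2 - 14*b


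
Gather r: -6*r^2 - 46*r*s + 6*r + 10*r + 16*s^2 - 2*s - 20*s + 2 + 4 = -6*r^2 + r*(16 - 46*s) + 16*s^2 - 22*s + 6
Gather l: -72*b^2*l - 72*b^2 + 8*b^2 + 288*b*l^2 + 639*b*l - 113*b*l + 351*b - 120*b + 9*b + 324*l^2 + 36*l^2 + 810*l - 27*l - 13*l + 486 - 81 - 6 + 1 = -64*b^2 + 240*b + l^2*(288*b + 360) + l*(-72*b^2 + 526*b + 770) + 400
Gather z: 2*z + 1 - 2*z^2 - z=-2*z^2 + z + 1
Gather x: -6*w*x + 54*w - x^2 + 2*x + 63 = 54*w - x^2 + x*(2 - 6*w) + 63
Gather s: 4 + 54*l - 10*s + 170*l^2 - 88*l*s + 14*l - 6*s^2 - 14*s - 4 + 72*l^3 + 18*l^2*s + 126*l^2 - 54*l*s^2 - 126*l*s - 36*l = 72*l^3 + 296*l^2 + 32*l + s^2*(-54*l - 6) + s*(18*l^2 - 214*l - 24)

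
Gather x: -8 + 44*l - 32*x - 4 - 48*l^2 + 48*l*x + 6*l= -48*l^2 + 50*l + x*(48*l - 32) - 12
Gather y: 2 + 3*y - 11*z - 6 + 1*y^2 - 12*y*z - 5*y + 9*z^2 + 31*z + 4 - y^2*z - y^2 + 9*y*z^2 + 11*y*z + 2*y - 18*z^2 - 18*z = -y^2*z + y*(9*z^2 - z) - 9*z^2 + 2*z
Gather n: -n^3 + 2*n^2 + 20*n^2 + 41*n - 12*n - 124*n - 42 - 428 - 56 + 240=-n^3 + 22*n^2 - 95*n - 286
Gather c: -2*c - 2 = -2*c - 2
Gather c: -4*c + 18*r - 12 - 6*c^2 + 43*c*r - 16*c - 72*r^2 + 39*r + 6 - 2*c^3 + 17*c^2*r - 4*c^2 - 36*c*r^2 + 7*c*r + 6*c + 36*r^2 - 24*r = -2*c^3 + c^2*(17*r - 10) + c*(-36*r^2 + 50*r - 14) - 36*r^2 + 33*r - 6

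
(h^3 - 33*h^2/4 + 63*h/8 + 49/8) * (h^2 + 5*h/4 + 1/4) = h^5 - 7*h^4 - 35*h^3/16 + 445*h^2/32 + 77*h/8 + 49/32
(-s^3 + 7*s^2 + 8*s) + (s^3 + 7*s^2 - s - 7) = 14*s^2 + 7*s - 7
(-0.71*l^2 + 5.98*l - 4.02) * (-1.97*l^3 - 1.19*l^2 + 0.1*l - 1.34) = 1.3987*l^5 - 10.9357*l^4 + 0.732199999999999*l^3 + 6.3332*l^2 - 8.4152*l + 5.3868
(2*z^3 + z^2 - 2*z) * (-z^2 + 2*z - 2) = -2*z^5 + 3*z^4 - 6*z^2 + 4*z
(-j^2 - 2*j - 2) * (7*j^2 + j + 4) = -7*j^4 - 15*j^3 - 20*j^2 - 10*j - 8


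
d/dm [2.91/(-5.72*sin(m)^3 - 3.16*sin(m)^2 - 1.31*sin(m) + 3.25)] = (49.9356*sin(m)^2 + 18.3912*sin(m) + 3.8121)*cos(m)/(5.72*sin(m)^3 + 3.16*sin(m)^2 + 1.31*sin(m) - 3.25)^2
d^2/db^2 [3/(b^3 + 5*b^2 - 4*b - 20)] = 6*(-(3*b + 5)*(b^3 + 5*b^2 - 4*b - 20) + (3*b^2 + 10*b - 4)^2)/(b^3 + 5*b^2 - 4*b - 20)^3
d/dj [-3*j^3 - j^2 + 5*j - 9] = -9*j^2 - 2*j + 5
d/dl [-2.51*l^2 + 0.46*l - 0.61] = 0.46 - 5.02*l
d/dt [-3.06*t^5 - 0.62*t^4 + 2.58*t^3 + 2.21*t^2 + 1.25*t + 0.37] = -15.3*t^4 - 2.48*t^3 + 7.74*t^2 + 4.42*t + 1.25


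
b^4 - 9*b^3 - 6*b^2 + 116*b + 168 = (b - 7)*(b - 6)*(b + 2)^2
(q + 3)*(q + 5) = q^2 + 8*q + 15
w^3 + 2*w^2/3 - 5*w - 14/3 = (w - 7/3)*(w + 1)*(w + 2)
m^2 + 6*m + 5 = (m + 1)*(m + 5)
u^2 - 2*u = u*(u - 2)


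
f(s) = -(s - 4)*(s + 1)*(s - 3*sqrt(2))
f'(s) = -(s - 4)*(s + 1) - (s - 4)*(s - 3*sqrt(2)) - (s + 1)*(s - 3*sqrt(2))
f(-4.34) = 239.07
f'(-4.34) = -128.10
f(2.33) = -10.64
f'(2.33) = 8.74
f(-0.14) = -15.60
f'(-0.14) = -10.81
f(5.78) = -18.55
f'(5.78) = -25.23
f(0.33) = -19.10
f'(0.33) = -4.27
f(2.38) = -10.20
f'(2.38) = 8.75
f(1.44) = -17.51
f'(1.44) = 5.91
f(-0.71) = -6.76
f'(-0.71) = -20.52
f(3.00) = -4.97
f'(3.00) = 7.73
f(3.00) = -4.97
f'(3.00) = 7.73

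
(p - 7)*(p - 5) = p^2 - 12*p + 35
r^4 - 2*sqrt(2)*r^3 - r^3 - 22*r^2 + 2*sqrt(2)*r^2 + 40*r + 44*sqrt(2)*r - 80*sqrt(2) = (r - 4)*(r - 2)*(r + 5)*(r - 2*sqrt(2))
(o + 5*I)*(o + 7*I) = o^2 + 12*I*o - 35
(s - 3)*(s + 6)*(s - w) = s^3 - s^2*w + 3*s^2 - 3*s*w - 18*s + 18*w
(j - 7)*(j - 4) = j^2 - 11*j + 28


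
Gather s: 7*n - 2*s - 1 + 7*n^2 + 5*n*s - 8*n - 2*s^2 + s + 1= 7*n^2 - n - 2*s^2 + s*(5*n - 1)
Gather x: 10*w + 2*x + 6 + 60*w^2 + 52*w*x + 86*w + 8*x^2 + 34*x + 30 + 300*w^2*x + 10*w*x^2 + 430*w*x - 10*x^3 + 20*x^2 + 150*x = 60*w^2 + 96*w - 10*x^3 + x^2*(10*w + 28) + x*(300*w^2 + 482*w + 186) + 36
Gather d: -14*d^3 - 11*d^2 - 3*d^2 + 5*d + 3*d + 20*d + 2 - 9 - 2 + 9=-14*d^3 - 14*d^2 + 28*d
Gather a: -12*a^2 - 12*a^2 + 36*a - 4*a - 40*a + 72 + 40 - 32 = -24*a^2 - 8*a + 80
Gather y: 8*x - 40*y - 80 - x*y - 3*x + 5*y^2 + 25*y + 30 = 5*x + 5*y^2 + y*(-x - 15) - 50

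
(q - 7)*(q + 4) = q^2 - 3*q - 28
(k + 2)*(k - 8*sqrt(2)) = k^2 - 8*sqrt(2)*k + 2*k - 16*sqrt(2)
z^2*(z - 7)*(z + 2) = z^4 - 5*z^3 - 14*z^2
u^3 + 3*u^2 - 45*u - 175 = (u - 7)*(u + 5)^2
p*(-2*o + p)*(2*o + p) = -4*o^2*p + p^3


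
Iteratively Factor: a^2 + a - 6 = (a + 3)*(a - 2)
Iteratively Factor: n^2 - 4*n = (n - 4)*(n)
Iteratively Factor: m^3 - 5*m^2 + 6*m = (m - 3)*(m^2 - 2*m) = (m - 3)*(m - 2)*(m)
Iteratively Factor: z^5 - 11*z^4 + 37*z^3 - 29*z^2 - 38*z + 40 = (z - 2)*(z^4 - 9*z^3 + 19*z^2 + 9*z - 20) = (z - 5)*(z - 2)*(z^3 - 4*z^2 - z + 4) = (z - 5)*(z - 2)*(z - 1)*(z^2 - 3*z - 4) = (z - 5)*(z - 2)*(z - 1)*(z + 1)*(z - 4)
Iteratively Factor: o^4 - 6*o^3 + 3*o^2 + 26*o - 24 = (o - 3)*(o^3 - 3*o^2 - 6*o + 8) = (o - 3)*(o - 1)*(o^2 - 2*o - 8) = (o - 4)*(o - 3)*(o - 1)*(o + 2)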